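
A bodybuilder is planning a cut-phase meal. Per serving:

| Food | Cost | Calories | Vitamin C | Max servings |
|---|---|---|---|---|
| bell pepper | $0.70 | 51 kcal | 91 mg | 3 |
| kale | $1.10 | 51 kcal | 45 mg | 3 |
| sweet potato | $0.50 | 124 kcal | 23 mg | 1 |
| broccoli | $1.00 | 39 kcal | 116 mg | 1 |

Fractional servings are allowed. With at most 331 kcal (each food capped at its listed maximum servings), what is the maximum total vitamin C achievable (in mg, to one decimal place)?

Vitamin C per kcal: broccoli 2.974, bell pepper 1.784, kale 0.8824, sweet potato 0.1855.
Take 1 serving of broccoli: uses 39 kcal, +116.0 mg vitamin C (running total 116.0 mg).
Take 3 servings of bell pepper: uses 153 kcal, +273.0 mg vitamin C (running total 389.0 mg).
Take 2.725 servings of kale: uses 139 kcal, +122.6 mg vitamin C (running total 511.6 mg).
Greedy by best ratio exhausts the calories allowance optimally: 511.6 mg.

511.6 mg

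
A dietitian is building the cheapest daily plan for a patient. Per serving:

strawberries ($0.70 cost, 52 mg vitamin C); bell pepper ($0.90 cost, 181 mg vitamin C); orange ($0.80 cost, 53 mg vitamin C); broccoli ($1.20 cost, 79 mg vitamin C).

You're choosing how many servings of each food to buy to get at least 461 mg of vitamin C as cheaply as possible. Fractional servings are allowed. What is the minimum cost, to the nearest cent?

Cost per mg of vitamin C: bell pepper $0.0050, strawberries $0.0135, orange $0.0151, broccoli $0.0152.
With no serving limits, use only bell pepper: 461 mg / 181 mg = 2.547 servings × $0.90 = $2.29.

$2.29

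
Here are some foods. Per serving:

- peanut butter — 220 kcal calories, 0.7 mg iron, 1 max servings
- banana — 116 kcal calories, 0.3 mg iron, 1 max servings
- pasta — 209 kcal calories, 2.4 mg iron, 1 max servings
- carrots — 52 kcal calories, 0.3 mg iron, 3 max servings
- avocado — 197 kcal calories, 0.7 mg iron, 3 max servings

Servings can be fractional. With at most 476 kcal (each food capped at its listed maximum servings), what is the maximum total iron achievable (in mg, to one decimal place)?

3.7 mg

Iron per kcal: pasta 0.01148, carrots 0.005769, avocado 0.003553, peanut butter 0.003182, banana 0.002586.
Take 1 serving of pasta: uses 209 kcal, +2.4 mg iron (running total 2.4 mg).
Take 3 servings of carrots: uses 156 kcal, +0.9 mg iron (running total 3.3 mg).
Take 0.5635 servings of avocado: uses 111 kcal, +0.4 mg iron (running total 3.7 mg).
Greedy by best ratio exhausts the calories allowance optimally: 3.7 mg.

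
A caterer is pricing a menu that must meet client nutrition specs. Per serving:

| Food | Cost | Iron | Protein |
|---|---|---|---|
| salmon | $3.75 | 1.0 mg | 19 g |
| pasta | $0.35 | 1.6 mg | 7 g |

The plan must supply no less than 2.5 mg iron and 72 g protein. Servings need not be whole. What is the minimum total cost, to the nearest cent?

$3.60

Minimising a linear cost over {iron ≥ 2.5, protein ≥ 72, servings ≥ 0} — the optimum is at a vertex, using one or two foods.
salmon only: max(2.5/1.0, 72/19) = 3.789 servings → $14.21.
pasta only: max(2.5/1.6, 72/7) = 10.29 servings → $3.60.
salmon + pasta with both targets exact would need a negative amount; discard.
Cheapest feasible corner: $3.60.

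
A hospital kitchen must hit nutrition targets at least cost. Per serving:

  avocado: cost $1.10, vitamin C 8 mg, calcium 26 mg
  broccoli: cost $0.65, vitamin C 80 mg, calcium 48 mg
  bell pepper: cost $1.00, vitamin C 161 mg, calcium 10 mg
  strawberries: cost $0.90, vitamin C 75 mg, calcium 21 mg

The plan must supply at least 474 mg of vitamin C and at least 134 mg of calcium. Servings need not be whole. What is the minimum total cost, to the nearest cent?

The cheapest plan sits at a corner of the feasible region — with two constraints it uses at most two foods.
avocado only: max(474/8, 134/26) = 59.25 servings → $65.17.
broccoli only: max(474/80, 134/48) = 5.925 servings → $3.85.
bell pepper only: max(474/161, 134/10) = 13.4 servings → $13.40.
strawberries only: max(474/75, 134/21) = 6.381 servings → $5.74.
avocado + broccoli with both targets exact would need a negative amount; discard.
avocado + bell pepper with both tight: 4.1 servings and 2.74 servings → $7.25.
avocado + strawberries with both tight: 0.05387 servings and 6.314 servings → $5.74.
broccoli + bell pepper with both tight: 2.43 servings and 1.737 servings → $3.32.
broccoli + strawberries with both tight: 0.05 servings and 6.267 servings → $5.67.
bell pepper + strawberries: intersection lies outside the first quadrant.
So the least-cost plan costs $3.32.

$3.32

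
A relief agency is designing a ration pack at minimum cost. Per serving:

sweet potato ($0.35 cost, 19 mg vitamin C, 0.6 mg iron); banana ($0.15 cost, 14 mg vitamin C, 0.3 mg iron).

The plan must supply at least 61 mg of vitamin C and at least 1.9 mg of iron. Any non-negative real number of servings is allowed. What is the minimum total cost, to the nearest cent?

At the optimum either one food covers both requirements or two foods hit both targets exactly; no other combination can be cheaper.
sweet potato only: max(61/19, 1.9/0.6) = 3.211 servings → $1.12.
banana only: max(61/14, 1.9/0.3) = 6.333 servings → $0.95.
sweet potato + banana with both tight: 3.074 servings and 0.1852 servings → $1.10.
Cheapest feasible corner: $0.95.

$0.95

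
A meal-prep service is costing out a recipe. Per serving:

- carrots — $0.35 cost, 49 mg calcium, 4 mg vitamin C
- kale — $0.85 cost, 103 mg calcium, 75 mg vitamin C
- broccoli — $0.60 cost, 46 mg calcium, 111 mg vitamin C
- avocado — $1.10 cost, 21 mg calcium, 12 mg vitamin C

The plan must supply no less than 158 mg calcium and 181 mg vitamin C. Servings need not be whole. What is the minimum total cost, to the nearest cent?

$1.49

This is a tiny linear program; its minimum lies at a vertex of the feasible set. List the vertices and price them.
carrots only: max(158/49, 181/4) = 45.25 servings → $15.84.
kale only: max(158/103, 181/75) = 2.413 servings → $2.05.
broccoli only: max(158/46, 181/111) = 3.435 servings → $2.06.
avocado only: max(158/21, 181/12) = 15.08 servings → $16.59.
carrots + kale: intersection lies outside the first quadrant.
carrots + broccoli with both tight: 1.753 servings and 1.567 servings → $1.55.
carrots + avocado: intersection lies outside the first quadrant.
kale + broccoli with both tight: 1.154 servings and 0.8509 servings → $1.49.
kale + avocado with both targets exact would need a negative amount; discard.
broccoli + avocado with both tight: 1.071 servings and 5.178 servings → $6.34.
The minimum over all feasible corners is $1.49.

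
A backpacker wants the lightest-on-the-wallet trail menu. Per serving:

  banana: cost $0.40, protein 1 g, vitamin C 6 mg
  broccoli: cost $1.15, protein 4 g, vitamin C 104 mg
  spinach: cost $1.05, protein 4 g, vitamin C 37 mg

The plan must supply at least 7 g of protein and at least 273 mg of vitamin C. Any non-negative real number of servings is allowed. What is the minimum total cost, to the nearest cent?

With two linear requirements the optimum uses one or two foods; enumerate the corners.
banana only: max(7/1, 273/6) = 45.5 servings → $18.20.
broccoli only: max(7/4, 273/104) = 2.625 servings → $3.02.
spinach only: max(7/4, 273/37) = 7.378 servings → $7.75.
banana + broccoli: the both-tight solution has a negative serving — not a feasible corner.
banana + spinach: the both-tight solution has a negative serving — not a feasible corner.
broccoli + spinach: the both-tight solution has a negative serving — not a feasible corner.
So the least-cost plan costs $3.02.

$3.02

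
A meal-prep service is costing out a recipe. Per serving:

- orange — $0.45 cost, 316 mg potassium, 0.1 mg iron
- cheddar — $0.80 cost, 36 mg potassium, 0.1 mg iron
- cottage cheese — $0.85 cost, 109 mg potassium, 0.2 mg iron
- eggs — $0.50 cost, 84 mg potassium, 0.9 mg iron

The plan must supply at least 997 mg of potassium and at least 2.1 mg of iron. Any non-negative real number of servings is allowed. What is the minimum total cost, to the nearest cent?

$2.20

The cheapest plan sits at a corner of the feasible region — with two constraints it uses at most two foods.
orange only: max(997/316, 2.1/0.1) = 21 servings → $9.45.
cheddar only: max(997/36, 2.1/0.1) = 27.69 servings → $22.16.
cottage cheese only: max(997/109, 2.1/0.2) = 10.5 servings → $8.93.
eggs only: max(997/84, 2.1/0.9) = 11.87 servings → $5.93.
orange + cheddar with both tight: 0.8607 servings and 20.14 servings → $16.50.
orange + cottage cheese with both targets exact would need a negative amount; discard.
orange + eggs with both tight: 2.612 servings and 2.043 servings → $2.20.
cheddar + cottage cheese with both tight: 7.973 servings and 6.514 servings → $11.91.
cheddar + eggs: the both-tight solution has a negative serving — not a feasible corner.
cottage cheese + eggs with both tight: 8.867 servings and 0.3629 servings → $7.72.
So the least-cost plan costs $2.20.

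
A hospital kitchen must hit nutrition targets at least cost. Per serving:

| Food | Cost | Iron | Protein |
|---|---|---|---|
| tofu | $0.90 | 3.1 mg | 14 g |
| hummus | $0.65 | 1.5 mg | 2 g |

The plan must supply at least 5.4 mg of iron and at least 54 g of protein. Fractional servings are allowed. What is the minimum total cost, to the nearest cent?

$3.47

Check every corner: each single food scaled to meet both minima, and each pair solved so both constraints bind.
tofu only: max(5.4/3.1, 54/14) = 3.857 servings → $3.47.
hummus only: max(5.4/1.5, 54/2) = 27 servings → $17.55.
tofu + hummus with both targets exact would need a negative amount; discard.
Cheapest feasible corner: $3.47.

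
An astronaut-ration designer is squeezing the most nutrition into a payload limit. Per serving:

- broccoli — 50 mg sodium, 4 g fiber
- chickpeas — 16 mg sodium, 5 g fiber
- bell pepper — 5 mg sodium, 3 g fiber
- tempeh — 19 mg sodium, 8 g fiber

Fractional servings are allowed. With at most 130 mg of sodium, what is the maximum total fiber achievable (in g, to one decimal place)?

Fiber per mg sodium: bell pepper 0.6, tempeh 0.4211, chickpeas 0.3125, broccoli 0.08.
With no serving limits, spend the whole sodium allowance on bell pepper: 130 mg / 5 mg × 3 g = 78.0 g.

78.0 g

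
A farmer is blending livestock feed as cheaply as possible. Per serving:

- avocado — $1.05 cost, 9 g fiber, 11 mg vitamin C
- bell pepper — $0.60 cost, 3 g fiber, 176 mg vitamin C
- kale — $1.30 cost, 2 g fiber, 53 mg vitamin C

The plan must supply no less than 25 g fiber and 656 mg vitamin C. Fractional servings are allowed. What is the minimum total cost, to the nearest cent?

$3.82

Two binding constraints pin down two serving amounts, so the optimal mix uses at most two foods. The candidates are each food alone (scaled to the tighter of fiber/vitamin C) and each pair with both constraints tight.
avocado only: max(25/9, 656/11) = 59.64 servings → $62.62.
bell pepper only: max(25/3, 656/176) = 8.333 servings → $5.00.
kale only: max(25/2, 656/53) = 12.5 servings → $16.25.
avocado + bell pepper with both tight: 1.568 servings and 3.629 servings → $3.82.
avocado + kale with both tight: 0.02857 servings and 12.37 servings → $16.11.
bell pepper + kale with both targets exact would need a negative amount; discard.
Cheapest feasible corner: $3.82.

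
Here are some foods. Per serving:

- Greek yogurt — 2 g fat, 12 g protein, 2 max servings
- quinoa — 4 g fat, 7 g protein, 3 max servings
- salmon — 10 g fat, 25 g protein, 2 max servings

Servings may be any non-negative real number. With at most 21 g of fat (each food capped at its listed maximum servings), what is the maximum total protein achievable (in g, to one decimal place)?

Protein per g fat: Greek yogurt 6, salmon 2.5, quinoa 1.75.
Take 2 servings of Greek yogurt: uses 4 g fat, +24.0 g protein (running total 24.0 g).
Take 1.7 servings of salmon: uses 17 g fat, +42.5 g protein (running total 66.5 g).
Greedy by best ratio exhausts the fat allowance optimally: 66.5 g.

66.5 g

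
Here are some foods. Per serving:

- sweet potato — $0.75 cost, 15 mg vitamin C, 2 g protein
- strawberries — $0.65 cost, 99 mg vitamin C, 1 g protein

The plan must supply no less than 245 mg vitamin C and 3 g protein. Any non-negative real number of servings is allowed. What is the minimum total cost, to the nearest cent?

$1.79

At the optimum either one food covers both requirements or two foods hit both targets exactly; no other combination can be cheaper.
sweet potato only: max(245/15, 3/2) = 16.33 servings → $12.25.
strawberries only: max(245/99, 3/1) = 3 servings → $1.95.
sweet potato + strawberries with both tight: 0.2842 servings and 2.432 servings → $1.79.
The minimum over all feasible corners is $1.79.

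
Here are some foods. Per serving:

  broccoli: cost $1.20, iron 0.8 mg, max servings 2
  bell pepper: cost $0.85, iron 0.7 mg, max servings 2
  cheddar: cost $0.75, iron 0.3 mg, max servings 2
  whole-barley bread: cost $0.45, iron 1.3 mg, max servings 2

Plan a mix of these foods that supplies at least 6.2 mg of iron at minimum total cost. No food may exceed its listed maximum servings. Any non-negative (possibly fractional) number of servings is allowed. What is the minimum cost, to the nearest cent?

$6.50

Cost per mg of iron: whole-barley bread $0.3462, bell pepper $1.2143, broccoli $1.5000, cheddar $2.5000.
Take 2 servings of whole-barley bread: +2.6 mg iron for $0.90 (total $0.90, still need 3.6 mg).
Take 2 servings of bell pepper: +1.4 mg iron for $1.70 (total $2.60, still need 2.2 mg).
Take 2 servings of broccoli: +1.6 mg iron for $2.40 (total $5.00, still need 0.6 mg).
Take 2 servings of cheddar: +0.6 mg iron for $1.50 (total $6.50, still need 0.0 mg).
Greedy by cheapest-per-mg is optimal for a single linear constraint, so the minimum cost is $6.50.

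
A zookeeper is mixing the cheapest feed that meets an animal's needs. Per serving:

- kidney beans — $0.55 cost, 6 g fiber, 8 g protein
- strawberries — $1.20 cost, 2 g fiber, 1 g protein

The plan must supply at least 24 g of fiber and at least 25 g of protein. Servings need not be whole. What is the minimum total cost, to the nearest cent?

A basic optimal solution has at most two foods positive. Try each food alone and each pair with both targets met exactly.
kidney beans only: max(24/6, 25/8) = 4 servings → $2.20.
strawberries only: max(24/2, 25/1) = 25 servings → $30.00.
kidney beans + strawberries with both tight: 2.6 servings and 4.2 servings → $6.47.
So the least-cost plan costs $2.20.

$2.20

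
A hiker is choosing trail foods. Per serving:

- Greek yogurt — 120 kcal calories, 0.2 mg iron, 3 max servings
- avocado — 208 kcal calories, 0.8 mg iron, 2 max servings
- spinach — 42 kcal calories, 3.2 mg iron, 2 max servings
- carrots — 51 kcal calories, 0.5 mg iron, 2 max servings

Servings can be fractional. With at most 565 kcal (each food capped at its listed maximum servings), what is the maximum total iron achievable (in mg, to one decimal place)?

Iron per kcal: spinach 0.07619, carrots 0.009804, avocado 0.003846, Greek yogurt 0.001667.
Take 2 servings of spinach: uses 84 kcal, +6.4 mg iron (running total 6.4 mg).
Take 2 servings of carrots: uses 102 kcal, +1.0 mg iron (running total 7.4 mg).
Take 1.822 servings of avocado: uses 379 kcal, +1.5 mg iron (running total 8.9 mg).
Filling greedily by iron-per-kcal is optimal for one linear limit, giving 8.9 mg.

8.9 mg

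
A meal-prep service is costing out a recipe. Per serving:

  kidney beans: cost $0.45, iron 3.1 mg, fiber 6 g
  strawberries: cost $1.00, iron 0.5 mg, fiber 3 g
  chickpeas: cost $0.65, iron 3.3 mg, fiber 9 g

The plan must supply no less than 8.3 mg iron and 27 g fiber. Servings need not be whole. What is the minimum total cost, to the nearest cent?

$1.95

At the optimum either one food covers both requirements or two foods hit both targets exactly; no other combination can be cheaper.
kidney beans only: max(8.3/3.1, 27/6) = 4.5 servings → $2.02.
strawberries only: max(8.3/0.5, 27/3) = 16.6 servings → $16.60.
chickpeas only: max(8.3/3.3, 27/9) = 3 servings → $1.95.
kidney beans + strawberries with both tight: 1.81 servings and 5.381 servings → $6.20.
kidney beans + chickpeas: intersection lies outside the first quadrant.
strawberries + chickpeas with both tight: 2.667 servings and 2.111 servings → $4.04.
So the least-cost plan costs $1.95.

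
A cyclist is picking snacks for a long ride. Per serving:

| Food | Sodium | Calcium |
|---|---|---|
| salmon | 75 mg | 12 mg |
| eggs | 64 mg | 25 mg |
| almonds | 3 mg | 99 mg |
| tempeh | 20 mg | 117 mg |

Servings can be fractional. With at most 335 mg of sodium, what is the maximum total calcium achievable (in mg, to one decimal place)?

11055.0 mg

Calcium per mg sodium: almonds 33, tempeh 5.85, eggs 0.3906, salmon 0.16.
With no serving limits, spend the whole sodium allowance on almonds: 335 mg / 3 mg × 99 mg = 11055.0 mg.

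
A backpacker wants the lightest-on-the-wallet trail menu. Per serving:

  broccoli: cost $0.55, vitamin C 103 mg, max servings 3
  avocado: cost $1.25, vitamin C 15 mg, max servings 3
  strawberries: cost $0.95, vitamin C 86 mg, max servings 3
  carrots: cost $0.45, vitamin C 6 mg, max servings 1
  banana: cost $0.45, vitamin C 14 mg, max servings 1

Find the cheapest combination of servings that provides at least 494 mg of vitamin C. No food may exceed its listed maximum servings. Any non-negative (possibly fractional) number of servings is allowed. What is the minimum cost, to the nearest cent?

$3.69

Cost per mg of vitamin C: broccoli $0.0053, strawberries $0.0110, banana $0.0321, carrots $0.0750, avocado $0.0833.
Take 3 servings of broccoli: +309.0 mg vitamin C for $1.65 (total $1.65, still need 185.0 mg).
Take 2.151 servings of strawberries: +185.0 mg vitamin C for $2.04 (total $3.69, still need 0.0 mg).
Filling from the cheapest source first is optimal under one linear minimum: $3.69.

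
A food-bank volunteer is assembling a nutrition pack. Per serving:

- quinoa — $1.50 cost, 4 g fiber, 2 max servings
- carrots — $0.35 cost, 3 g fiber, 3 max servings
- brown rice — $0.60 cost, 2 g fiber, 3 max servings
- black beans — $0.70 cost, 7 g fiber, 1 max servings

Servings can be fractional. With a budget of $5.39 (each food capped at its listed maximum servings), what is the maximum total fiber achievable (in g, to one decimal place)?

26.9 g

Fiber per dollar: black beans 10, carrots 8.571, brown rice 3.333, quinoa 2.667.
Take 1 serving of black beans: spends $0.70, +7.0 g fiber (running total 7.0 g).
Take 3 servings of carrots: spends $1.05, +9.0 g fiber (running total 16.0 g).
Take 3 servings of brown rice: spends $1.80, +6.0 g fiber (running total 22.0 g).
Take 1.227 servings of quinoa: spends $1.84, +4.9 g fiber (running total 26.9 g).
Greedy by best ratio exhausts the cost allowance optimally: 26.9 g.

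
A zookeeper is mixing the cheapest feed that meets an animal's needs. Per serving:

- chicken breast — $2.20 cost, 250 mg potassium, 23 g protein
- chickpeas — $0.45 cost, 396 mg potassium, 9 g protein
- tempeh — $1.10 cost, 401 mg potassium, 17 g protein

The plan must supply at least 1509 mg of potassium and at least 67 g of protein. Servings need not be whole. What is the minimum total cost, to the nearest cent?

An LP optimum is at a vertex; with two nutrient constraints at most two foods are used. Check each candidate.
chicken breast only: max(1509/250, 67/23) = 6.036 servings → $13.28.
chickpeas only: max(1509/396, 67/9) = 7.444 servings → $3.35.
tempeh only: max(1509/401, 67/17) = 3.941 servings → $4.34.
chicken breast + chickpeas with both tight: 1.888 servings and 2.618 servings → $5.33.
chicken breast + tempeh with both tight: 0.2441 servings and 3.611 servings → $4.51.
chickpeas + tempeh with both targets exact would need a negative amount; discard.
Cheapest feasible corner: $3.35.

$3.35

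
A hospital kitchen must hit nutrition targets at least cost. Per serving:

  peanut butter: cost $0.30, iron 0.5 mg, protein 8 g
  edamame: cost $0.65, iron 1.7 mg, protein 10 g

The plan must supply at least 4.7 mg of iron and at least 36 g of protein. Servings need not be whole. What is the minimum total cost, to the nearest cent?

For a min-cost LP with two ≥-constraints, a basic feasible solution has at most two positive variables.
peanut butter only: max(4.7/0.5, 36/8) = 9.4 servings → $2.82.
edamame only: max(4.7/1.7, 36/10) = 3.6 servings → $2.34.
peanut butter + edamame with both tight: 1.651 servings and 2.279 servings → $1.98.
Cheapest feasible corner: $1.98.

$1.98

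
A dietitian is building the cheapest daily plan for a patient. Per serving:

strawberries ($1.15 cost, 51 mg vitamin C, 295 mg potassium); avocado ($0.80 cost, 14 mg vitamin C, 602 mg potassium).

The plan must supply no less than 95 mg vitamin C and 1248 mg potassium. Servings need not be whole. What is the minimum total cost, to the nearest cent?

A basic optimal solution has at most two foods positive. Try each food alone and each pair with both targets met exactly.
strawberries only: max(95/51, 1248/295) = 4.231 servings → $4.87.
avocado only: max(95/14, 1248/602) = 6.786 servings → $5.43.
strawberries + avocado with both tight: 1.495 servings and 1.341 servings → $2.79.
So the least-cost plan costs $2.79.

$2.79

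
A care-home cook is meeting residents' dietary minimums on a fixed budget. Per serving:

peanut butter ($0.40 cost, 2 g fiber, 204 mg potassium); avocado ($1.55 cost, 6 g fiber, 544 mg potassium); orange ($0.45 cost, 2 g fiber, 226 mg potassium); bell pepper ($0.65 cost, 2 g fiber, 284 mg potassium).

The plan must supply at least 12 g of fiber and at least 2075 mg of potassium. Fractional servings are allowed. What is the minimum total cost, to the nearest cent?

$4.07

For a min-cost LP with two ≥-constraints, a basic feasible solution has at most two positive variables.
peanut butter only: max(12/2, 2075/204) = 10.17 servings → $4.07.
avocado only: max(12/6, 2075/544) = 3.814 servings → $5.91.
orange only: max(12/2, 2075/226) = 9.181 servings → $4.13.
bell pepper only: max(12/2, 2075/284) = 7.306 servings → $4.75.
peanut butter + avocado: the both-tight solution has a negative serving — not a feasible corner.
peanut butter + orange: intersection lies outside the first quadrant.
peanut butter + bell pepper: intersection lies outside the first quadrant.
avocado + orange with both targets exact would need a negative amount; discard.
avocado + bell pepper: the both-tight solution has a negative serving — not a feasible corner.
orange + bell pepper: the both-tight solution has a negative serving — not a feasible corner.
So the least-cost plan costs $4.07.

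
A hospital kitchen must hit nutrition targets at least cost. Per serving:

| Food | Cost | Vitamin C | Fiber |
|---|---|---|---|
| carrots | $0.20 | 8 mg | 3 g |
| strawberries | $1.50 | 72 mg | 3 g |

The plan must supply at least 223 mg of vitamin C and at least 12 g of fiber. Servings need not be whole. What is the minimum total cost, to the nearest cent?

$4.68

Check every corner: each single food scaled to meet both minima, and each pair solved so both constraints bind.
carrots only: max(223/8, 12/3) = 27.88 servings → $5.58.
strawberries only: max(223/72, 12/3) = 4 servings → $6.00.
carrots + strawberries with both tight: 1.016 servings and 2.984 servings → $4.68.
Cheapest feasible corner: $4.68.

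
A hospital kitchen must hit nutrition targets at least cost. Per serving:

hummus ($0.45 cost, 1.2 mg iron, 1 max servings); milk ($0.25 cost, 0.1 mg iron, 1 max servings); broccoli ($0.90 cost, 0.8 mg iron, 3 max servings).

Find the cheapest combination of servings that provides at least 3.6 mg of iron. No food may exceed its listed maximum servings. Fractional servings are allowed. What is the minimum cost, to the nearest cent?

$3.15

Cost per mg of iron: hummus $0.3750, broccoli $1.1250, milk $2.5000.
Take 1 serving of hummus: +1.2 mg iron for $0.45 (total $0.45, still need 2.4 mg).
Take 3 servings of broccoli: +2.4 mg iron for $2.70 (total $3.15, still need 0.0 mg).
Filling from the cheapest source first is optimal under one linear minimum: $3.15.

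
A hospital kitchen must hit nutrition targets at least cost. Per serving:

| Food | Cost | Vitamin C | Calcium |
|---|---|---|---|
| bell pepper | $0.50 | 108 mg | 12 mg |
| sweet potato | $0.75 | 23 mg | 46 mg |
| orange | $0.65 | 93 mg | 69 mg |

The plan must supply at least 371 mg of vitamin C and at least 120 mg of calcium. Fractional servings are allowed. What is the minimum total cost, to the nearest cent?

$2.01

This is a tiny linear program; its minimum lies at a vertex of the feasible set. List the vertices and price them.
bell pepper only: max(371/108, 120/12) = 10 servings → $5.00.
sweet potato only: max(371/23, 120/46) = 16.13 servings → $12.10.
orange only: max(371/93, 120/69) = 3.989 servings → $2.59.
bell pepper + sweet potato with both tight: 3.049 servings and 1.813 servings → $2.88.
bell pepper + orange with both tight: 2.279 servings and 1.343 servings → $2.01.
sweet potato + orange: intersection lies outside the first quadrant.
The minimum over all feasible corners is $2.01.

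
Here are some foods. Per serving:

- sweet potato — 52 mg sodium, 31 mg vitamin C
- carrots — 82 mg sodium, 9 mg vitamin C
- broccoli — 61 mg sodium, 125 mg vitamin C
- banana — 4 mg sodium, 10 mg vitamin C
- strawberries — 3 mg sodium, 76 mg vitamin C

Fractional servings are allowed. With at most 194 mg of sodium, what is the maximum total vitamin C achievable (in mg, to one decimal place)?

4914.7 mg

Vitamin C per mg sodium: strawberries 25.33, banana 2.5, broccoli 2.049, sweet potato 0.5962, carrots 0.1098.
With no serving limits, spend the whole sodium allowance on strawberries: 194 mg / 3 mg × 76 mg = 4914.7 mg.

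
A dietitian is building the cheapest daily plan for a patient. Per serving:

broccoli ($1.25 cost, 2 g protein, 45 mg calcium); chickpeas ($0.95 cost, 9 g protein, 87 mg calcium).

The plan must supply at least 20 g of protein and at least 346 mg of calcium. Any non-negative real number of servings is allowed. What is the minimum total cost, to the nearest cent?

$3.78

An LP optimum is at a vertex; with two nutrient constraints at most two foods are used. Check each candidate.
broccoli only: max(20/2, 346/45) = 10 servings → $12.50.
chickpeas only: max(20/9, 346/87) = 3.977 servings → $3.78.
broccoli + chickpeas with both tight: 5.948 servings and 0.9004 servings → $8.29.
Cheapest feasible corner: $3.78.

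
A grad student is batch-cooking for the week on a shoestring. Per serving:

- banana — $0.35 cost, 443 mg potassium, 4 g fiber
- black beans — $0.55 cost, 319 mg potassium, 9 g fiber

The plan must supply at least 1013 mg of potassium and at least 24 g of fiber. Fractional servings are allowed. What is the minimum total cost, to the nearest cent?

$1.52

A basic optimal solution has at most two foods positive. Try each food alone and each pair with both targets met exactly.
banana only: max(1013/443, 24/4) = 6 servings → $2.10.
black beans only: max(1013/319, 24/9) = 3.176 servings → $1.75.
banana + black beans with both tight: 0.5389 servings and 2.427 servings → $1.52.
Cheapest feasible corner: $1.52.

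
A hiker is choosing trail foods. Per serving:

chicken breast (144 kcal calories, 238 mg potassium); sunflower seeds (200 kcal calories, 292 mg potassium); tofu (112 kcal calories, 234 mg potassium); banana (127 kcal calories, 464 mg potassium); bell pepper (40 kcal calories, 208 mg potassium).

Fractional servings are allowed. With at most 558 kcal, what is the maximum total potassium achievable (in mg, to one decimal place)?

Potassium per kcal: bell pepper 5.2, banana 3.654, tofu 2.089, chicken breast 1.653, sunflower seeds 1.46.
With no serving limits, spend the whole calories allowance on bell pepper: 558 kcal / 40 kcal × 208 mg = 2901.6 mg.

2901.6 mg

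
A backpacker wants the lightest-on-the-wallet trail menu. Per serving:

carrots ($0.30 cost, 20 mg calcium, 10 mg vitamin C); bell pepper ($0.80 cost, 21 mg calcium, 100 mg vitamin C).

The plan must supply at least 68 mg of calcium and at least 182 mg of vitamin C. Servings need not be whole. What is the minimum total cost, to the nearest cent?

For a min-cost LP with two ≥-constraints, a basic feasible solution has at most two positive variables.
carrots only: max(68/20, 182/10) = 18.2 servings → $5.46.
bell pepper only: max(68/21, 182/100) = 3.238 servings → $2.59.
carrots + bell pepper with both tight: 1.664 servings and 1.654 servings → $1.82.
The minimum over all feasible corners is $1.82.

$1.82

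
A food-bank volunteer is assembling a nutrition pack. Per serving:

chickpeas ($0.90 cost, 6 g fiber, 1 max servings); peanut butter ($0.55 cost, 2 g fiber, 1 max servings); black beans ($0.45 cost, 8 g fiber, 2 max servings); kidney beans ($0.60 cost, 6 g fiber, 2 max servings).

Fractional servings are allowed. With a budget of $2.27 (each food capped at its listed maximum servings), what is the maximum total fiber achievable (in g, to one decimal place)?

29.1 g

Fiber per dollar: black beans 17.78, kidney beans 10, chickpeas 6.667, peanut butter 3.636.
Take 2 servings of black beans: spends $0.90, +16.0 g fiber (running total 16.0 g).
Take 2 servings of kidney beans: spends $1.20, +12.0 g fiber (running total 28.0 g).
Take 0.1889 servings of chickpeas: spends $0.17, +1.1 g fiber (running total 29.1 g).
Filling greedily by fiber-per-dollar is optimal for one linear limit, giving 29.1 g.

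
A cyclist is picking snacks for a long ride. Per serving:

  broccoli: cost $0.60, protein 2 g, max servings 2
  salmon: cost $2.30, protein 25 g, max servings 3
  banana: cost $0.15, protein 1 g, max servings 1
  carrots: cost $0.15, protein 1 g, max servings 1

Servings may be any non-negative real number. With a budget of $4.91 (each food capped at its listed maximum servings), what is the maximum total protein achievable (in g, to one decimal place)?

Protein per dollar: salmon 10.87, banana 6.667, carrots 6.667, broccoli 3.333.
Take 2.135 servings of salmon: spends $4.91, +53.4 g protein (running total 53.4 g).
Greedy by best ratio exhausts the cost allowance optimally: 53.4 g.

53.4 g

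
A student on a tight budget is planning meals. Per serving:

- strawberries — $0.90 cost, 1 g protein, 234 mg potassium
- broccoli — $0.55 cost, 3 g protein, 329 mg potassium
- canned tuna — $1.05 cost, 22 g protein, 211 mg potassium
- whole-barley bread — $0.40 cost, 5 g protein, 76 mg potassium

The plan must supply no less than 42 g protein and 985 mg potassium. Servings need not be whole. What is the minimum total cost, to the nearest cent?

With two linear requirements the optimum uses one or two foods; enumerate the corners.
strawberries only: max(42/1, 985/234) = 42 servings → $37.80.
broccoli only: max(42/3, 985/329) = 14 servings → $7.70.
canned tuna only: max(42/22, 985/211) = 4.668 servings → $4.90.
whole-barley bread only: max(42/5, 985/76) = 12.96 servings → $5.18.
strawberries + broccoli: the both-tight solution has a negative serving — not a feasible corner.
strawberries + canned tuna with both tight: 2.594 servings and 1.791 servings → $4.22.
strawberries + whole-barley bread with both tight: 1.584 servings and 8.083 servings → $4.66.
broccoli + canned tuna with both tight: 1.939 servings and 1.645 servings → $2.79.
broccoli + whole-barley bread with both tight: 1.223 servings and 7.666 servings → $3.74.
canned tuna + whole-barley bread with both targets exact would need a negative amount; discard.
Cheapest feasible corner: $2.79.

$2.79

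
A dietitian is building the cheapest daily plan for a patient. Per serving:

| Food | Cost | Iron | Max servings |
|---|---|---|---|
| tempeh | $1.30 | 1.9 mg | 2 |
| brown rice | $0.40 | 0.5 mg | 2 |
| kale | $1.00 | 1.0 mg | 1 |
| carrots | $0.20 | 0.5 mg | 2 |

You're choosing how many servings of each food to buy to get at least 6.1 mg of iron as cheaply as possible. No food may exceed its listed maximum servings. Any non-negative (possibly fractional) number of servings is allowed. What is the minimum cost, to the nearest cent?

Cost per mg of iron: carrots $0.4000, tempeh $0.6842, brown rice $0.8000, kale $1.0000.
Take 2 servings of carrots: +1.0 mg iron for $0.40 (total $0.40, still need 5.1 mg).
Take 2 servings of tempeh: +3.8 mg iron for $2.60 (total $3.00, still need 1.3 mg).
Take 2 servings of brown rice: +1.0 mg iron for $0.80 (total $3.80, still need 0.3 mg).
Take 0.3 servings of kale: +0.3 mg iron for $0.30 (total $4.10, still need 0.0 mg).
Greedy by cheapest-per-mg is optimal for a single linear constraint, so the minimum cost is $4.10.

$4.10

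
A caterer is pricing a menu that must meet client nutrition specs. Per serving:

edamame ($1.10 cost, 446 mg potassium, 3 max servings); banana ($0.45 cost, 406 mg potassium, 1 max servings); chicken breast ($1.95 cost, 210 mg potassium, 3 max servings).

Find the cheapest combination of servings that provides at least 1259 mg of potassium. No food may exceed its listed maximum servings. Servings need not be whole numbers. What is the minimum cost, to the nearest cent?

Cost per mg of potassium: banana $0.0011, edamame $0.0025, chicken breast $0.0093.
Take 1 serving of banana: +406.0 mg potassium for $0.45 (total $0.45, still need 853.0 mg).
Take 1.913 servings of edamame: +853.0 mg potassium for $2.10 (total $2.55, still need 0.0 mg).
Filling from the cheapest source first is optimal under one linear minimum: $2.55.

$2.55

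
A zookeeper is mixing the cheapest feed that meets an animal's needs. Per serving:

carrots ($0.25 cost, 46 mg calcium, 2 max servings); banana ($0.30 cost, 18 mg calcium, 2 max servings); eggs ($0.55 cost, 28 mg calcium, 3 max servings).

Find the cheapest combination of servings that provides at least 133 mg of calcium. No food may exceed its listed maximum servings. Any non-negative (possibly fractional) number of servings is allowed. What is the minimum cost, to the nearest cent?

Cost per mg of calcium: carrots $0.0054, banana $0.0167, eggs $0.0196.
Take 2 servings of carrots: +92.0 mg calcium for $0.50 (total $0.50, still need 41.0 mg).
Take 2 servings of banana: +36.0 mg calcium for $0.60 (total $1.10, still need 5.0 mg).
Take 0.1786 servings of eggs: +5.0 mg calcium for $0.10 (total $1.20, still need 0.0 mg).
Greedy by cheapest-per-mg is optimal for a single linear constraint, so the minimum cost is $1.20.

$1.20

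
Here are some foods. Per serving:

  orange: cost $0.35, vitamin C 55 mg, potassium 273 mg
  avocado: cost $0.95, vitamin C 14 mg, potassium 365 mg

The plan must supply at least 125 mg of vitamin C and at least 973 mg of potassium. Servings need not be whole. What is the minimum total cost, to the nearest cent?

Compare the cost at each extreme point of the feasible region.
orange only: max(125/55, 973/273) = 3.564 servings → $1.25.
avocado only: max(125/14, 973/365) = 8.929 servings → $8.48.
orange + avocado with both tight: 1.969 servings and 1.193 servings → $1.82.
The minimum over all feasible corners is $1.25.

$1.25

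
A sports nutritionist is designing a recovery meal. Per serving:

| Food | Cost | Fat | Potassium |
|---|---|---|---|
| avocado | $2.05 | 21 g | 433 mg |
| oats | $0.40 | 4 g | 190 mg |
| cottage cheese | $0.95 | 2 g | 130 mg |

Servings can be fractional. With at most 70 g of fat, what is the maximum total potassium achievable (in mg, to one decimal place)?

4550.0 mg

Potassium per g fat: cottage cheese 65, oats 47.5, avocado 20.62.
With no serving limits, spend the whole fat allowance on cottage cheese: 70 g / 2 g × 130 mg = 4550.0 mg.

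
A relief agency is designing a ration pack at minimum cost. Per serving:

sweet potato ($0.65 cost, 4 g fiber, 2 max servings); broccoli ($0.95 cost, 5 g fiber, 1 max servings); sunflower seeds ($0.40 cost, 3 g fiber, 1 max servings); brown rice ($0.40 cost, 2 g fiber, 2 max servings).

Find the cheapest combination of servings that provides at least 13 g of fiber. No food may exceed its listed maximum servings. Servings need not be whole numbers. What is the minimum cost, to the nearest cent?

$2.08

Cost per g of fiber: sunflower seeds $0.1333, sweet potato $0.1625, broccoli $0.1900, brown rice $0.2000.
Take 1 serving of sunflower seeds: +3.0 g fiber for $0.40 (total $0.40, still need 10.0 g).
Take 2 servings of sweet potato: +8.0 g fiber for $1.30 (total $1.70, still need 2.0 g).
Take 0.4 servings of broccoli: +2.0 g fiber for $0.38 (total $2.08, still need 0.0 g).
Greedy by cheapest-per-g is optimal for a single linear constraint, so the minimum cost is $2.08.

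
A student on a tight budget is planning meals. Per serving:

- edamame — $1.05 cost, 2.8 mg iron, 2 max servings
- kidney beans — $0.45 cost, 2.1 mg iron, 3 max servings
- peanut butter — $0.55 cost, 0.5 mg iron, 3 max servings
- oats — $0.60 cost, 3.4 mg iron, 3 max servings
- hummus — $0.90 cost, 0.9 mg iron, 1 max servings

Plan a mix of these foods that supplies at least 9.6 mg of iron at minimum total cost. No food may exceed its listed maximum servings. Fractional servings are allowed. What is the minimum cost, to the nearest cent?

Cost per mg of iron: oats $0.1765, kidney beans $0.2143, edamame $0.3750, hummus $1.0000, peanut butter $1.1000.
Take 2.824 servings of oats: +9.6 mg iron for $1.69 (total $1.69, still need 0.0 mg).
Greedy by cheapest-per-mg is optimal for a single linear constraint, so the minimum cost is $1.69.

$1.69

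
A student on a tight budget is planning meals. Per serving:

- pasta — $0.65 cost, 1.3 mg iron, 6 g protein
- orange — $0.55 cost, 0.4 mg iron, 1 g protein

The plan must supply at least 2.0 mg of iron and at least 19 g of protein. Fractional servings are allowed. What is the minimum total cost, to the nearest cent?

Compare the cost at each extreme point of the feasible region.
pasta only: max(2.0/1.3, 19/6) = 3.167 servings → $2.06.
orange only: max(2.0/0.4, 19/1) = 19 servings → $10.45.
pasta + orange: intersection lies outside the first quadrant.
Cheapest feasible corner: $2.06.

$2.06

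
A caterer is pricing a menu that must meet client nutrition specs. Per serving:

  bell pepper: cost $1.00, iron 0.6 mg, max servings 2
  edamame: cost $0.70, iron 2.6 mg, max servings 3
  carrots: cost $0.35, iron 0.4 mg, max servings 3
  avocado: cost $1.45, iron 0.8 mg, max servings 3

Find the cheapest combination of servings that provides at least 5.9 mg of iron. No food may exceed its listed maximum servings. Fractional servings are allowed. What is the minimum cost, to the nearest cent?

$1.59

Cost per mg of iron: edamame $0.2692, carrots $0.8750, bell pepper $1.6667, avocado $1.8125.
Take 2.269 servings of edamame: +5.9 mg iron for $1.59 (total $1.59, still need 0.0 mg).
Filling from the cheapest source first is optimal under one linear minimum: $1.59.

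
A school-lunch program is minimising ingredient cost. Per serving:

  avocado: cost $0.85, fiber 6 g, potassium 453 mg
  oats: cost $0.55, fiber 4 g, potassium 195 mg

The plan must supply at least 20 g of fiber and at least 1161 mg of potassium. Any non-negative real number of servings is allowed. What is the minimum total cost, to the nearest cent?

$2.78

Minimising a linear cost over {fiber ≥ 20, potassium ≥ 1161, servings ≥ 0} — the optimum is at a vertex, using one or two foods.
avocado only: max(20/6, 1161/453) = 3.333 servings → $2.83.
oats only: max(20/4, 1161/195) = 5.954 servings → $3.27.
avocado + oats with both tight: 1.159 servings and 3.262 servings → $2.78.
Cheapest feasible corner: $2.78.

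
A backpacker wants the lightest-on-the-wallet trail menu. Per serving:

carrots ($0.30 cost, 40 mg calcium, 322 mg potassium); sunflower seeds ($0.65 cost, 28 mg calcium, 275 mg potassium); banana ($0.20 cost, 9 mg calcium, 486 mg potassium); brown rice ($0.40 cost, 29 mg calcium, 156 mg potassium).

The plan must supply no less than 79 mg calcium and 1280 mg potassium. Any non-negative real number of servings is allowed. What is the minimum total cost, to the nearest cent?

An LP optimum is at a vertex; with two nutrient constraints at most two foods are used. Check each candidate.
carrots only: max(79/40, 1280/322) = 3.975 servings → $1.19.
sunflower seeds only: max(79/28, 1280/275) = 4.655 servings → $3.03.
banana only: max(79/9, 1280/486) = 8.778 servings → $1.76.
brown rice only: max(79/29, 1280/156) = 8.205 servings → $3.28.
carrots + sunflower seeds: intersection lies outside the first quadrant.
carrots + banana with both tight: 1.625 servings and 1.557 servings → $0.80.
carrots + brown rice: intersection lies outside the first quadrant.
sunflower seeds + banana with both tight: 2.414 servings and 1.268 servings → $1.82.
sunflower seeds + brown rice: the both-tight solution has a negative serving — not a feasible corner.
banana + brown rice with both tight: 1.954 servings and 2.118 servings → $1.24.
Cheapest feasible corner: $0.80.

$0.80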